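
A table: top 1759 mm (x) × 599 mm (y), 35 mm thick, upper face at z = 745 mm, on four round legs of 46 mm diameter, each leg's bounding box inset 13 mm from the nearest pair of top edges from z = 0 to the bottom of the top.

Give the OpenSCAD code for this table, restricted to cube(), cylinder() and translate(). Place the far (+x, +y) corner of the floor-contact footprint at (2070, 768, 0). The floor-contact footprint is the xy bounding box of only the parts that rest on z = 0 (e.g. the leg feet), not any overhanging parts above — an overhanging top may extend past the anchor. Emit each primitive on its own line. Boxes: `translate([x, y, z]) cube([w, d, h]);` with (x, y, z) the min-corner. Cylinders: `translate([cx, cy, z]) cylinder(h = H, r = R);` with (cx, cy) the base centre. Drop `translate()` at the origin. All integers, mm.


// leg_h = 745 - 35 = 710
translate([324, 182, 710]) cube([1759, 599, 35]);
translate([360, 218, 0]) cylinder(h = 710, r = 23);
translate([2047, 218, 0]) cylinder(h = 710, r = 23);
translate([360, 745, 0]) cylinder(h = 710, r = 23);
translate([2047, 745, 0]) cylinder(h = 710, r = 23);


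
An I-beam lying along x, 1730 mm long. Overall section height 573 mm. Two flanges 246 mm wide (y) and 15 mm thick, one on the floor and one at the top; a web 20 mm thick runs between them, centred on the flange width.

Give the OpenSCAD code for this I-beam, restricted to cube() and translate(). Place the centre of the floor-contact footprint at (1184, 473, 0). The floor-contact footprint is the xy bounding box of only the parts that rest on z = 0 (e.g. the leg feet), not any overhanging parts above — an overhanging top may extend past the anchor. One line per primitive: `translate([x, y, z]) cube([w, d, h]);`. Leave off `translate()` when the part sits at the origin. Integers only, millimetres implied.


translate([319, 350, 0]) cube([1730, 246, 15]);
translate([319, 463, 15]) cube([1730, 20, 543]);
translate([319, 350, 558]) cube([1730, 246, 15]);


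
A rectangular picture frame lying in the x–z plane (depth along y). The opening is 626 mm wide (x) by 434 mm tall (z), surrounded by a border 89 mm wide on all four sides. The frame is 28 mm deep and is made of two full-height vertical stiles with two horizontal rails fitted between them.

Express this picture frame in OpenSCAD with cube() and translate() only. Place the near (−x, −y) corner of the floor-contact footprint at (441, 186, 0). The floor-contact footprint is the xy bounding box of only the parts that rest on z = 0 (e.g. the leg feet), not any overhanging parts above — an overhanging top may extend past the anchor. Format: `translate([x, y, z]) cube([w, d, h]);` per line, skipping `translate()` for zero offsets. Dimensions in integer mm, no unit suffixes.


translate([441, 186, 0]) cube([89, 28, 612]);
translate([1156, 186, 0]) cube([89, 28, 612]);
translate([530, 186, 0]) cube([626, 28, 89]);
translate([530, 186, 523]) cube([626, 28, 89]);


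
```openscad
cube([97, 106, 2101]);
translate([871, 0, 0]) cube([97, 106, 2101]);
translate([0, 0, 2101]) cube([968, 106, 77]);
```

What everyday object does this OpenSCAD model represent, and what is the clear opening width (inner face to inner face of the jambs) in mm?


A door frame. The clear opening width is 774 mm.

Two 2101 mm tall posts with a header on top — a door frame. The left jamb is 97 mm wide at x = 0; the right jamb starts at x = 871. The clear opening is 871 − 97 = 774 mm.


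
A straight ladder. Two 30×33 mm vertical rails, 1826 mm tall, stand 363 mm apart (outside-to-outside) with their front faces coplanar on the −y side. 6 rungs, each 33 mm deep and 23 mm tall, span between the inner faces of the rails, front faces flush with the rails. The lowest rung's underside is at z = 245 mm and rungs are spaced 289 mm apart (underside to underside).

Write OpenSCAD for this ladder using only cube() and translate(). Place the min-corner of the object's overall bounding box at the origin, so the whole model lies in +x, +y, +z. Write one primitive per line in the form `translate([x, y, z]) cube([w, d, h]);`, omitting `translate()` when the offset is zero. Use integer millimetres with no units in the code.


cube([30, 33, 1826]);
translate([333, 0, 0]) cube([30, 33, 1826]);
translate([30, 0, 245]) cube([303, 33, 23]);
translate([30, 0, 534]) cube([303, 33, 23]);
translate([30, 0, 823]) cube([303, 33, 23]);
translate([30, 0, 1112]) cube([303, 33, 23]);
translate([30, 0, 1401]) cube([303, 33, 23]);
translate([30, 0, 1690]) cube([303, 33, 23]);


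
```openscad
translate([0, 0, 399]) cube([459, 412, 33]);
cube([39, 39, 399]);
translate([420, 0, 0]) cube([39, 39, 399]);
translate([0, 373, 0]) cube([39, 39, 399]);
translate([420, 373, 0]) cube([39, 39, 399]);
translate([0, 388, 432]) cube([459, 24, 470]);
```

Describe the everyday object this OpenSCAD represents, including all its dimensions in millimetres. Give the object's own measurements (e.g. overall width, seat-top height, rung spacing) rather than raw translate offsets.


A chair. The seat is a 459×412×33 mm slab with its top at z = 432 mm, on four 39×39 mm corner legs (flush with the seat edges, standing on z = 0). A flat backrest 24 mm thick, 470 mm tall, spans the full seat width and rises from the seat top along its +y edge, rear face flush with the rear of the seat.


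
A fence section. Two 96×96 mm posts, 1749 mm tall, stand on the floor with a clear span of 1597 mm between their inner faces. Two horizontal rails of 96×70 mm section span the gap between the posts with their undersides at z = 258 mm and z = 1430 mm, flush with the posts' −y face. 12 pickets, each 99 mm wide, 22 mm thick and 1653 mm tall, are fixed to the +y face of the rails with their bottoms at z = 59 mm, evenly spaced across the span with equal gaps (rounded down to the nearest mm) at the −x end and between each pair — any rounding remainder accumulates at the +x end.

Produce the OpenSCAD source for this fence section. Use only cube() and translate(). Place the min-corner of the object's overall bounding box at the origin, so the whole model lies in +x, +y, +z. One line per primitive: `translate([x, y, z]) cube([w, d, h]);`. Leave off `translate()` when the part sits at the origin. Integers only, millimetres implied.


cube([96, 96, 1749]);
translate([1693, 0, 0]) cube([96, 96, 1749]);
translate([96, 0, 258]) cube([1597, 96, 70]);
translate([96, 0, 1430]) cube([1597, 96, 70]);
translate([127, 96, 59]) cube([99, 22, 1653]);
translate([257, 96, 59]) cube([99, 22, 1653]);
translate([387, 96, 59]) cube([99, 22, 1653]);
translate([517, 96, 59]) cube([99, 22, 1653]);
translate([647, 96, 59]) cube([99, 22, 1653]);
translate([777, 96, 59]) cube([99, 22, 1653]);
translate([907, 96, 59]) cube([99, 22, 1653]);
translate([1037, 96, 59]) cube([99, 22, 1653]);
translate([1167, 96, 59]) cube([99, 22, 1653]);
translate([1297, 96, 59]) cube([99, 22, 1653]);
translate([1427, 96, 59]) cube([99, 22, 1653]);
translate([1557, 96, 59]) cube([99, 22, 1653]);


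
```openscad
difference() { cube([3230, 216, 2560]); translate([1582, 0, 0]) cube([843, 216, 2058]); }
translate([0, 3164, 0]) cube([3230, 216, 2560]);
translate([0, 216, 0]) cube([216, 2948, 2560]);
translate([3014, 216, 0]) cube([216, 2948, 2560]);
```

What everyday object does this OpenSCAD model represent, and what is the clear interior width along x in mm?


A single room. The interior width is 2798 mm.

Four walls enclosing a rectangle with a door in the front wall — a room. Outside width 3230 minus two 216 mm walls gives 2798 mm.


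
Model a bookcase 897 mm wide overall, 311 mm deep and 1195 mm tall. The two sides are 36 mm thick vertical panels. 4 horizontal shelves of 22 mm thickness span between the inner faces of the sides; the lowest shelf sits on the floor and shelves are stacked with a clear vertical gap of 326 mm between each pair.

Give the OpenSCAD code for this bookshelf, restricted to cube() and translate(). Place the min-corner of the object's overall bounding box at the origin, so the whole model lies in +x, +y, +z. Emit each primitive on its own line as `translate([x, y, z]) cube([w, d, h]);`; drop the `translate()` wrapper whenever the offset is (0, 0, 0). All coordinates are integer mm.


cube([36, 311, 1195]);
translate([861, 0, 0]) cube([36, 311, 1195]);
translate([36, 0, 0]) cube([825, 311, 22]);
translate([36, 0, 348]) cube([825, 311, 22]);
translate([36, 0, 696]) cube([825, 311, 22]);
translate([36, 0, 1044]) cube([825, 311, 22]);


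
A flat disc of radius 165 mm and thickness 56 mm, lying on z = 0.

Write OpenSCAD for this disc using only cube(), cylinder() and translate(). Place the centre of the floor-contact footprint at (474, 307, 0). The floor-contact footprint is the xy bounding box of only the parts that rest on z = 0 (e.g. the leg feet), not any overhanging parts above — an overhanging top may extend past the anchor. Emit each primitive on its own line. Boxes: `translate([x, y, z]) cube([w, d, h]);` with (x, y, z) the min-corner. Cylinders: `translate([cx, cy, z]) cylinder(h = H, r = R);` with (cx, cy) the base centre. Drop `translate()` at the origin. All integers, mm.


translate([474, 307, 0]) cylinder(h = 56, r = 165);


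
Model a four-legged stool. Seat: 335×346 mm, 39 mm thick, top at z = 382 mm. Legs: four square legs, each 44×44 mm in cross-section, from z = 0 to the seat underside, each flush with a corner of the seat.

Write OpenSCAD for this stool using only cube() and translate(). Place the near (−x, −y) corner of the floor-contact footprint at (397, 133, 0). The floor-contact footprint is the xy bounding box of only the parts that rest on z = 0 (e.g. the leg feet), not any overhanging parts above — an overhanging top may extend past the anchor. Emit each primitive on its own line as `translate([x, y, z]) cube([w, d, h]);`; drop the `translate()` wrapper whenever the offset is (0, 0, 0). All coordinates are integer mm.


translate([397, 133, 343]) cube([335, 346, 39]);
translate([397, 133, 0]) cube([44, 44, 343]);
translate([688, 133, 0]) cube([44, 44, 343]);
translate([397, 435, 0]) cube([44, 44, 343]);
translate([688, 435, 0]) cube([44, 44, 343]);


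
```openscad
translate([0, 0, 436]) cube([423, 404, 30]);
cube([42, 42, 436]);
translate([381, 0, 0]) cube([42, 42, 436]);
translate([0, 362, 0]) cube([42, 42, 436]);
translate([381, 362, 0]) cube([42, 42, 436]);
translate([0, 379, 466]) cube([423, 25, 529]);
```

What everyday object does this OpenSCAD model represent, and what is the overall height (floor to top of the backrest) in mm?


A chair. The overall height is 995 mm.

A slab on four corner posts with a tall panel at the back — a chair. The seat slab sits at z = 436 with thickness 30, and the 529 mm backrest starts at the seat top, so the overall height is 436 + 30 + 529 = 995 mm.


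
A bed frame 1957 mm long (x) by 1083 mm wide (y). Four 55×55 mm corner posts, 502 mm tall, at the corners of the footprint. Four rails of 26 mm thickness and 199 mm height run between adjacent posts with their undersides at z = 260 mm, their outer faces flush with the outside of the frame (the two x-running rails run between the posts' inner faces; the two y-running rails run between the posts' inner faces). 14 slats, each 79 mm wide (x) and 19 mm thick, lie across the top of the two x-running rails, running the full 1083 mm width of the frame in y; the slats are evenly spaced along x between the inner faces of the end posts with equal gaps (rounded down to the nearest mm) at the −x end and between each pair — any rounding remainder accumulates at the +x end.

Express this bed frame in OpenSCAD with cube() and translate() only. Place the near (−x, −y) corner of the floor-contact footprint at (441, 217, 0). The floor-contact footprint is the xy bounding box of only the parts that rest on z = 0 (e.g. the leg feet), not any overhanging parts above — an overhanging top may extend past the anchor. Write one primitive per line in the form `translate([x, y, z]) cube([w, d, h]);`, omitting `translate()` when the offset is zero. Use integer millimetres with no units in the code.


translate([441, 217, 0]) cube([55, 55, 502]);
translate([441, 1245, 0]) cube([55, 55, 502]);
translate([2343, 217, 0]) cube([55, 55, 502]);
translate([2343, 1245, 0]) cube([55, 55, 502]);
translate([496, 217, 260]) cube([1847, 26, 199]);
translate([496, 1274, 260]) cube([1847, 26, 199]);
translate([441, 272, 260]) cube([26, 973, 199]);
translate([2372, 272, 260]) cube([26, 973, 199]);
translate([545, 217, 459]) cube([79, 1083, 19]);
translate([673, 217, 459]) cube([79, 1083, 19]);
translate([801, 217, 459]) cube([79, 1083, 19]);
translate([929, 217, 459]) cube([79, 1083, 19]);
translate([1057, 217, 459]) cube([79, 1083, 19]);
translate([1185, 217, 459]) cube([79, 1083, 19]);
translate([1313, 217, 459]) cube([79, 1083, 19]);
translate([1441, 217, 459]) cube([79, 1083, 19]);
translate([1569, 217, 459]) cube([79, 1083, 19]);
translate([1697, 217, 459]) cube([79, 1083, 19]);
translate([1825, 217, 459]) cube([79, 1083, 19]);
translate([1953, 217, 459]) cube([79, 1083, 19]);
translate([2081, 217, 459]) cube([79, 1083, 19]);
translate([2209, 217, 459]) cube([79, 1083, 19]);


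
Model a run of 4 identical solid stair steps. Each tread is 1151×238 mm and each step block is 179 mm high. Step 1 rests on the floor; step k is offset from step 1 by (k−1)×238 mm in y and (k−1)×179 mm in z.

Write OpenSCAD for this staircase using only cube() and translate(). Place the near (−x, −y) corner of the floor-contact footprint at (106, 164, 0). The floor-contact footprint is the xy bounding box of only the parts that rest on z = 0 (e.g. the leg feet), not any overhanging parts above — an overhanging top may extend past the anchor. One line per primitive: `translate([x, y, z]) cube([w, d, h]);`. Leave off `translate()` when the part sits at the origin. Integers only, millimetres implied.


translate([106, 164, 0]) cube([1151, 238, 179]);
translate([106, 402, 179]) cube([1151, 238, 179]);
translate([106, 640, 358]) cube([1151, 238, 179]);
translate([106, 878, 537]) cube([1151, 238, 179]);


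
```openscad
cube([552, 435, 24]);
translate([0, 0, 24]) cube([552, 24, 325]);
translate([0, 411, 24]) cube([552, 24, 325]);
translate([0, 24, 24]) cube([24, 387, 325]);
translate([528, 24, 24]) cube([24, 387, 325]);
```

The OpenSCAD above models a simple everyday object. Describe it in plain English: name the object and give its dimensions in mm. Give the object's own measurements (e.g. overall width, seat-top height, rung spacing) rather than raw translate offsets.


An open-topped rectangular box: outside dimensions 552×435×349 mm, with a uniform wall and base thickness of 24 mm. The base is a full 552×435 slab on the floor; four walls sit on top of the base. The front and back walls (the −y and +y sides) span the full width; the two side walls fit between them.


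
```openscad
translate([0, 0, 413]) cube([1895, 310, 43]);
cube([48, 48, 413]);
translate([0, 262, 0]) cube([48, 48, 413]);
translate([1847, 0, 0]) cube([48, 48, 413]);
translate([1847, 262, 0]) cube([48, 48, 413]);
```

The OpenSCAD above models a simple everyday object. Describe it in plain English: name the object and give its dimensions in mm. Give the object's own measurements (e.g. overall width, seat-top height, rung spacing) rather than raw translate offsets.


A long wooden bench with a 1895 mm (x) × 310 mm (y) seat, 43 mm thick, its top surface 456 mm above the floor. Four 48 mm square legs at the seat corners, flush with the edges, run from z = 0 to the seat underside.


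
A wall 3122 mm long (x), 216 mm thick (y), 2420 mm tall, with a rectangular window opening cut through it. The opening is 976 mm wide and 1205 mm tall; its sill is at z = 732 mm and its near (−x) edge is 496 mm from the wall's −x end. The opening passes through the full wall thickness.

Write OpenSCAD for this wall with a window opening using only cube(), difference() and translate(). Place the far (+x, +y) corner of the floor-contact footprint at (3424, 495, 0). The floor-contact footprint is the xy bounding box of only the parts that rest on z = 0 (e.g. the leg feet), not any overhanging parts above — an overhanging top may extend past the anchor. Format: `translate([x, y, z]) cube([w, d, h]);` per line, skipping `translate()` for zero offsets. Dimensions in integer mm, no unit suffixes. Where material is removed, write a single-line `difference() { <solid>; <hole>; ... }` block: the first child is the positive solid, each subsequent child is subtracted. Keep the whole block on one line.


difference() { translate([302, 279, 0]) cube([3122, 216, 2420]); translate([798, 279, 732]) cube([976, 216, 1205]); }


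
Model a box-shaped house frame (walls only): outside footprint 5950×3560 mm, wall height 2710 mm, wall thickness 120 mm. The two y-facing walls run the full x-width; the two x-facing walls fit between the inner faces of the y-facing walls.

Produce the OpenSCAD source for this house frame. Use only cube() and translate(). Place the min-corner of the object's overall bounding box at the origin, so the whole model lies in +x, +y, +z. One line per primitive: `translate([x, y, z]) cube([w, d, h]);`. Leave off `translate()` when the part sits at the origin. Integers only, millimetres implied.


cube([5950, 120, 2710]);
translate([0, 3440, 0]) cube([5950, 120, 2710]);
translate([0, 120, 0]) cube([120, 3320, 2710]);
translate([5830, 120, 0]) cube([120, 3320, 2710]);


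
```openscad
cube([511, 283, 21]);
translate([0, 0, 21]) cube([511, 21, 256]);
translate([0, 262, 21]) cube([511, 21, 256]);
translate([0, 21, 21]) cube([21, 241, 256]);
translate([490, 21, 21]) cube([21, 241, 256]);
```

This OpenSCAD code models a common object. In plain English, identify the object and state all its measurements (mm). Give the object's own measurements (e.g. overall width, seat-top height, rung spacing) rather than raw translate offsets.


An open-topped rectangular box: outside dimensions 511×283×277 mm, with a uniform wall and base thickness of 21 mm. The base is a full 511×283 slab on the floor; four walls sit on top of the base. The front and back walls (the −y and +y sides) span the full width; the two side walls fit between them.


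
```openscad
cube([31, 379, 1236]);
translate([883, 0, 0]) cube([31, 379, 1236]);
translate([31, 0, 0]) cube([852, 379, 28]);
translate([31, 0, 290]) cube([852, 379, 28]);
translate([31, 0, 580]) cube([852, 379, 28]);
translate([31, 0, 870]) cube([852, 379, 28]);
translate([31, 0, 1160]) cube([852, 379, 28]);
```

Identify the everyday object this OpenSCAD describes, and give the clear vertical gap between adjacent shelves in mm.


A bookshelf. The clear shelf gap is 262 mm.

Two tall side panels with 5 horizontal boards between them — a bookshelf. The first two shelf undersides are at z = 0 and z = 290; with shelf thickness 28, the clear gap is 290 − 0 − 28 = 262 mm.


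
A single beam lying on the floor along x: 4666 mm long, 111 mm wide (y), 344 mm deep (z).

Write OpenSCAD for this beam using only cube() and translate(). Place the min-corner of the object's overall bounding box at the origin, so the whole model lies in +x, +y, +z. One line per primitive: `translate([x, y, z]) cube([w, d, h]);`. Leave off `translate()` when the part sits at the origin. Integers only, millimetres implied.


cube([4666, 111, 344]);


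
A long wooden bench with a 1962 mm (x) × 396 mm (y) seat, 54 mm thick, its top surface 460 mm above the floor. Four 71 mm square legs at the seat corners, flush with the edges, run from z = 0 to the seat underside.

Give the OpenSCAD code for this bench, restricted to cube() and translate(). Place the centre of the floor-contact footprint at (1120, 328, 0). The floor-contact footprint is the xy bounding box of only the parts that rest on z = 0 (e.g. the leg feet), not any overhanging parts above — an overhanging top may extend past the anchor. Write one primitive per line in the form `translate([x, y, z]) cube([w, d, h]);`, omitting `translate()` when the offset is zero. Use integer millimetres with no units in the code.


translate([139, 130, 406]) cube([1962, 396, 54]);
translate([139, 130, 0]) cube([71, 71, 406]);
translate([139, 455, 0]) cube([71, 71, 406]);
translate([2030, 130, 0]) cube([71, 71, 406]);
translate([2030, 455, 0]) cube([71, 71, 406]);


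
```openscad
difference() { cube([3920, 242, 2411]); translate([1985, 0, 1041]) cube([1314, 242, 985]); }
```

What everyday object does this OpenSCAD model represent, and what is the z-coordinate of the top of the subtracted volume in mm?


A wall with a window opening. The window head height is 2026 mm.

A wall with a rectangular opening subtracted — a window. Sill at z = 1041, opening 985 mm tall, so the head is at 1041 + 985 = 2026 mm.


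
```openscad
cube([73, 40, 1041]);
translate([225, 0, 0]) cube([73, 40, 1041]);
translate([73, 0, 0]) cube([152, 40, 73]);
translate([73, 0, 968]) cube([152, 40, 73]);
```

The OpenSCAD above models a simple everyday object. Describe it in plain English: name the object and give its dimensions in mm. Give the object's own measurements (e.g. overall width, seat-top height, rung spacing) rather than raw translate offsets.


A rectangular picture frame lying in the x–z plane (depth along y). The opening is 152 mm wide (x) by 895 mm tall (z), surrounded by a border 73 mm wide on all four sides. The frame is 40 mm deep and is made of two full-height vertical stiles with two horizontal rails fitted between them.


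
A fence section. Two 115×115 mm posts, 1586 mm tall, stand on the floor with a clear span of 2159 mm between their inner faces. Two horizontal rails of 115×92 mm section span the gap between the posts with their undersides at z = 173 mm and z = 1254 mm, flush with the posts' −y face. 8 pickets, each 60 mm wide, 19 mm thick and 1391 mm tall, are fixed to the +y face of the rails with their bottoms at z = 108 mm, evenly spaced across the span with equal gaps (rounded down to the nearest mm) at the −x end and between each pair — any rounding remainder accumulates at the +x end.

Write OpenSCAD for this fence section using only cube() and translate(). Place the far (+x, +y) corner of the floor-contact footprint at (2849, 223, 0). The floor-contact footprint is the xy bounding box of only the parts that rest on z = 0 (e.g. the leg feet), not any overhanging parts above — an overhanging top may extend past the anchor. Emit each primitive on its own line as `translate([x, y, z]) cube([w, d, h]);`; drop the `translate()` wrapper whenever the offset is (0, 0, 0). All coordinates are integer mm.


translate([460, 108, 0]) cube([115, 115, 1586]);
translate([2734, 108, 0]) cube([115, 115, 1586]);
translate([575, 108, 173]) cube([2159, 115, 92]);
translate([575, 108, 1254]) cube([2159, 115, 92]);
translate([761, 223, 108]) cube([60, 19, 1391]);
translate([1007, 223, 108]) cube([60, 19, 1391]);
translate([1253, 223, 108]) cube([60, 19, 1391]);
translate([1499, 223, 108]) cube([60, 19, 1391]);
translate([1745, 223, 108]) cube([60, 19, 1391]);
translate([1991, 223, 108]) cube([60, 19, 1391]);
translate([2237, 223, 108]) cube([60, 19, 1391]);
translate([2483, 223, 108]) cube([60, 19, 1391]);


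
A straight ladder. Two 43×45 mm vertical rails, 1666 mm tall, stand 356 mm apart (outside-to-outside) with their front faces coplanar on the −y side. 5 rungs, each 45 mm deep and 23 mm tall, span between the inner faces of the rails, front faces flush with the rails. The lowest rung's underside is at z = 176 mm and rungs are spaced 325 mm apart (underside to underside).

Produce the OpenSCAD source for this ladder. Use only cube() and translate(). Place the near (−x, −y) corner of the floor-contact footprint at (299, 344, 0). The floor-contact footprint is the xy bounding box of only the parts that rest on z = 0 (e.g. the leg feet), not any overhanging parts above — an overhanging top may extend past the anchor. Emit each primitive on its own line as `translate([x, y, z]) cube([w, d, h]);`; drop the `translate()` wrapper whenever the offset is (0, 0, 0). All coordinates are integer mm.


translate([299, 344, 0]) cube([43, 45, 1666]);
translate([612, 344, 0]) cube([43, 45, 1666]);
translate([342, 344, 176]) cube([270, 45, 23]);
translate([342, 344, 501]) cube([270, 45, 23]);
translate([342, 344, 826]) cube([270, 45, 23]);
translate([342, 344, 1151]) cube([270, 45, 23]);
translate([342, 344, 1476]) cube([270, 45, 23]);


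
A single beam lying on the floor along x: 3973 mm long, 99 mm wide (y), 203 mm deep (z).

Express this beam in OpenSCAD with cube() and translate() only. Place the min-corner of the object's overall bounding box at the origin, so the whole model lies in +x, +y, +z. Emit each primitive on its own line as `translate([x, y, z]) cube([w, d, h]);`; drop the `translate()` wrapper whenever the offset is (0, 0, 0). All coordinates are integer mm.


cube([3973, 99, 203]);


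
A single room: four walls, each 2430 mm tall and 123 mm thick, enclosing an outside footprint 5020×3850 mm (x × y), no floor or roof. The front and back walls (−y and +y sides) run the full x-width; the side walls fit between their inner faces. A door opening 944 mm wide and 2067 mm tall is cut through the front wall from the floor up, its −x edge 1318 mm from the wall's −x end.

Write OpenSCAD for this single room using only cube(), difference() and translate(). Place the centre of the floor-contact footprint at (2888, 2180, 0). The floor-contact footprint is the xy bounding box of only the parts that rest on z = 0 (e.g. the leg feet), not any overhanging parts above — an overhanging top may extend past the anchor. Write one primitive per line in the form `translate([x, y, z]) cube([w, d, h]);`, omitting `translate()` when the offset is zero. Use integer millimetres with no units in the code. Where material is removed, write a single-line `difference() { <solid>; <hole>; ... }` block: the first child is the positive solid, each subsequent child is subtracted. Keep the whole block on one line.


difference() { translate([378, 255, 0]) cube([5020, 123, 2430]); translate([1696, 255, 0]) cube([944, 123, 2067]); }
translate([378, 3982, 0]) cube([5020, 123, 2430]);
translate([378, 378, 0]) cube([123, 3604, 2430]);
translate([5275, 378, 0]) cube([123, 3604, 2430]);


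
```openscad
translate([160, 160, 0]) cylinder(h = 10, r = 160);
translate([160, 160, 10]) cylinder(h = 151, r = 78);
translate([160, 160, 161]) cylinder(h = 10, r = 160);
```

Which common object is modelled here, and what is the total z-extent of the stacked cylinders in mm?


A spool. The overall height is 171 mm.

Three coaxial cylinders, large–small–large — a spool. Two 10 mm flanges and a 151 mm core give 10 + 151 + 10 = 171 mm.


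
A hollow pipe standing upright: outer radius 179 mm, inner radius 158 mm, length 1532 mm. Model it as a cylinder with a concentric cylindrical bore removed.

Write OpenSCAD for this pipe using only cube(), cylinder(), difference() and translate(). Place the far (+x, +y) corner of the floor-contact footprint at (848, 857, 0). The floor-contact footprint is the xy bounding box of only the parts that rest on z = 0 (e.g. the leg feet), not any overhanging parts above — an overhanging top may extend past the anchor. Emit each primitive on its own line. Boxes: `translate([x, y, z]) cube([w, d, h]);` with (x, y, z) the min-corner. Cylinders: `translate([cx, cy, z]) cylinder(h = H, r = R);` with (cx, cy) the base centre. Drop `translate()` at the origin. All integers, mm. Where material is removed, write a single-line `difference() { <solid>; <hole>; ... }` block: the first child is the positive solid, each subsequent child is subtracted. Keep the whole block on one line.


difference() { translate([669, 678, 0]) cylinder(h = 1532, r = 179); translate([669, 678, 0]) cylinder(h = 1532, r = 158); }


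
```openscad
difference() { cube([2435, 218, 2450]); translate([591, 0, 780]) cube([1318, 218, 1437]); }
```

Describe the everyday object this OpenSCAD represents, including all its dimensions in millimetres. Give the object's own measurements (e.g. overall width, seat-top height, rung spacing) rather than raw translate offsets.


A wall 2435 mm long (x), 218 mm thick (y), 2450 mm tall, with a rectangular window opening cut through it. The opening is 1318 mm wide and 1437 mm tall; its sill is at z = 780 mm and its near (−x) edge is 591 mm from the wall's −x end. The opening passes through the full wall thickness.


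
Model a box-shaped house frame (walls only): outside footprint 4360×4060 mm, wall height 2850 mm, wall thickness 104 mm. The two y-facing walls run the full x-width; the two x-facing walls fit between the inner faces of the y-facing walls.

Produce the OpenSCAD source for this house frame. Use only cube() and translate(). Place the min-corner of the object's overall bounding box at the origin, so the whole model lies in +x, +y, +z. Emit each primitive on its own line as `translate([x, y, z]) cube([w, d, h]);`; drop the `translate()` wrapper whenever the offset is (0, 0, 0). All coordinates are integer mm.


cube([4360, 104, 2850]);
translate([0, 3956, 0]) cube([4360, 104, 2850]);
translate([0, 104, 0]) cube([104, 3852, 2850]);
translate([4256, 104, 0]) cube([104, 3852, 2850]);


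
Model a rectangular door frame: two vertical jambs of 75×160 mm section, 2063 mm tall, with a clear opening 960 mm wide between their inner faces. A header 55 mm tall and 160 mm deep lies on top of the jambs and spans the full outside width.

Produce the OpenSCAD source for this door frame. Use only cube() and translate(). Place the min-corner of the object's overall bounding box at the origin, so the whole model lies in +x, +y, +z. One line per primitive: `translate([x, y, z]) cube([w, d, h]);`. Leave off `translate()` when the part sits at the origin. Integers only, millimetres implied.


cube([75, 160, 2063]);
translate([1035, 0, 0]) cube([75, 160, 2063]);
translate([0, 0, 2063]) cube([1110, 160, 55]);


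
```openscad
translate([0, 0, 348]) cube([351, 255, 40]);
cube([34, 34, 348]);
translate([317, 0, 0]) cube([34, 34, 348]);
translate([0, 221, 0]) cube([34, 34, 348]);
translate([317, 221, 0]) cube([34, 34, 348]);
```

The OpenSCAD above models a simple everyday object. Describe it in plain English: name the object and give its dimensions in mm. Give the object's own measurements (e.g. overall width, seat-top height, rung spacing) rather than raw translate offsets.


A four-legged stool. The seat is a 351×255×40 mm slab whose top surface is at z = 388 mm; four square legs, each 34×34 mm in cross-section, run from the floor (z = 0) to the underside of the seat, each flush with a corner of the seat.


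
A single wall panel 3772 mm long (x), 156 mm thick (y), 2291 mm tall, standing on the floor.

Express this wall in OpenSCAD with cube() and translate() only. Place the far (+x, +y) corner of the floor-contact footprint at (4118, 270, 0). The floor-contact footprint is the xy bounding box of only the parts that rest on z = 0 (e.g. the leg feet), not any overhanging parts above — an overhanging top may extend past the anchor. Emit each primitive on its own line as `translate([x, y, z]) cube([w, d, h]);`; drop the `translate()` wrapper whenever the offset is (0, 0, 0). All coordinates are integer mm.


translate([346, 114, 0]) cube([3772, 156, 2291]);


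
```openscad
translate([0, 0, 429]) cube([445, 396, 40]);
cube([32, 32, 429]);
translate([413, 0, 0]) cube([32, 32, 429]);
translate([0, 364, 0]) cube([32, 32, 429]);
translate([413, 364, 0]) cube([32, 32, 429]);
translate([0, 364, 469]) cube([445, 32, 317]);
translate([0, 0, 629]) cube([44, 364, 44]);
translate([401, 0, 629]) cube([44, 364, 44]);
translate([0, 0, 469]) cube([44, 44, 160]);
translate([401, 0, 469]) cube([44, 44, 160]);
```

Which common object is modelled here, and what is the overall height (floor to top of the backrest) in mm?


A chair. The overall height is 786 mm.

A slab on four corner posts with a tall panel at the back — a chair. The seat slab sits at z = 429 with thickness 40, and the 317 mm backrest starts at the seat top, so the overall height is 429 + 40 + 317 = 786 mm.


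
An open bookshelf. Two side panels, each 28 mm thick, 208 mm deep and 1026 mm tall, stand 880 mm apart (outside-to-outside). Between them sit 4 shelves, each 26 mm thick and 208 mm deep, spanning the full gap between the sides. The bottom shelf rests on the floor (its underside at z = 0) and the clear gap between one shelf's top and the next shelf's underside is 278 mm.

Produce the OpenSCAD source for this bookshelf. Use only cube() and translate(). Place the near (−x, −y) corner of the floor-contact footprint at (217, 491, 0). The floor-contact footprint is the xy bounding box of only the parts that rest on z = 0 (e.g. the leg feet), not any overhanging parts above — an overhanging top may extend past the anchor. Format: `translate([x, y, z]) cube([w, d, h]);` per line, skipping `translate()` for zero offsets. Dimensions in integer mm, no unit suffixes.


translate([217, 491, 0]) cube([28, 208, 1026]);
translate([1069, 491, 0]) cube([28, 208, 1026]);
translate([245, 491, 0]) cube([824, 208, 26]);
translate([245, 491, 304]) cube([824, 208, 26]);
translate([245, 491, 608]) cube([824, 208, 26]);
translate([245, 491, 912]) cube([824, 208, 26]);


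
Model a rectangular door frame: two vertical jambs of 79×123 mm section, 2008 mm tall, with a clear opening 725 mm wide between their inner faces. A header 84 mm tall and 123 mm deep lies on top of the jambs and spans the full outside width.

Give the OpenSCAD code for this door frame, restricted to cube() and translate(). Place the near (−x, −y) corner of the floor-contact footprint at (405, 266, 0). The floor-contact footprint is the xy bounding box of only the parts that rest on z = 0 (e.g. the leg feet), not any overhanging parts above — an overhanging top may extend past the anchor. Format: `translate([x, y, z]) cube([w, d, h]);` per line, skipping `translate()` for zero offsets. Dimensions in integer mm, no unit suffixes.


translate([405, 266, 0]) cube([79, 123, 2008]);
translate([1209, 266, 0]) cube([79, 123, 2008]);
translate([405, 266, 2008]) cube([883, 123, 84]);


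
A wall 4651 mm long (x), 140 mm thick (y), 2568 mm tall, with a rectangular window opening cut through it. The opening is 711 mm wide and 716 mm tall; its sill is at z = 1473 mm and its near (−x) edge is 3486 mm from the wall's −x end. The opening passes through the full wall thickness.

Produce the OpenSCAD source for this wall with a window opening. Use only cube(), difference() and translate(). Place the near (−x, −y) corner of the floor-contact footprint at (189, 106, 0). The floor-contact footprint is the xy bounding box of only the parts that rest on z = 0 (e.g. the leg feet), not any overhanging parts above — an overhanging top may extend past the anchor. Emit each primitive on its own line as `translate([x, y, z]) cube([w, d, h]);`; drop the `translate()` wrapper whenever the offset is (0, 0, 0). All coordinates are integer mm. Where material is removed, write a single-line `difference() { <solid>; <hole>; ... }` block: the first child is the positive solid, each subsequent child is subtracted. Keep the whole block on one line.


difference() { translate([189, 106, 0]) cube([4651, 140, 2568]); translate([3675, 106, 1473]) cube([711, 140, 716]); }


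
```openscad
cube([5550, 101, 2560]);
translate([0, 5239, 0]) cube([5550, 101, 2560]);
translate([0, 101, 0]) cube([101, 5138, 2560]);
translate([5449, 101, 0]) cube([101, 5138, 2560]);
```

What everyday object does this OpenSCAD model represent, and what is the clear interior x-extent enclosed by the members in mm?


A house (or room) frame. The interior width is 5348 mm.

Four 2560 mm walls enclosing a rectangle with no floor or roof — a room or house frame. Outside width is 5550 mm and wall thickness is 101 mm, so the interior width is 5550 − 2 × 101 = 5348 mm.


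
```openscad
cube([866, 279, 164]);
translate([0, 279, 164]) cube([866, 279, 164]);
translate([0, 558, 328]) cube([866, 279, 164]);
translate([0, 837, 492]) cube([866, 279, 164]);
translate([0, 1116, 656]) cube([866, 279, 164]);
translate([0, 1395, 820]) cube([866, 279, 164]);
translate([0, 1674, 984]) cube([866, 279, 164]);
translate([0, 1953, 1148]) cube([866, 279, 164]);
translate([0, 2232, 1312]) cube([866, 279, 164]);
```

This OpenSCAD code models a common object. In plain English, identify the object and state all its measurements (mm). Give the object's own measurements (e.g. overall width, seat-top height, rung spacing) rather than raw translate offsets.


A straight staircase of 9 solid steps. Each step is 866 mm wide (x), 279 mm deep (y, the going) and 164 mm tall (the rise). The first step rests on the floor; each subsequent step sits one going further in +y and one rise higher in +z, directly behind and above the previous step with no overlap.


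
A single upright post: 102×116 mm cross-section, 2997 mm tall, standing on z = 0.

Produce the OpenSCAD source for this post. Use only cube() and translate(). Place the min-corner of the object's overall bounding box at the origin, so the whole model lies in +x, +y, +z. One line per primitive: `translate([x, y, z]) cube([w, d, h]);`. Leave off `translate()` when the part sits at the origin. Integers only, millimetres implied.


cube([102, 116, 2997]);


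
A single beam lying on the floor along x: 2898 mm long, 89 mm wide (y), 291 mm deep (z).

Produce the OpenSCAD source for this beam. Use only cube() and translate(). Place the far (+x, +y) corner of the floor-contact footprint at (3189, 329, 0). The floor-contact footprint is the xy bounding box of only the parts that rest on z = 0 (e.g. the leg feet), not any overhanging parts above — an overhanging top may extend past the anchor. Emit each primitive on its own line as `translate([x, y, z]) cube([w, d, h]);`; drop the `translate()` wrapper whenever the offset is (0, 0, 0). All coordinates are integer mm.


translate([291, 240, 0]) cube([2898, 89, 291]);


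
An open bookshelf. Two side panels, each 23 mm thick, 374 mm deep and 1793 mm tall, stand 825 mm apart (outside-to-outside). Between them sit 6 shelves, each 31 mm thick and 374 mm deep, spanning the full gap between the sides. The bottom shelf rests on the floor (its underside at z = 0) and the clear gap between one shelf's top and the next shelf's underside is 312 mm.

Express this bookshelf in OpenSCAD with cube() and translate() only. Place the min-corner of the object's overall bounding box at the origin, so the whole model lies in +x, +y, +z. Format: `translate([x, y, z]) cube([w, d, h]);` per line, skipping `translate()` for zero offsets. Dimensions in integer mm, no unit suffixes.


cube([23, 374, 1793]);
translate([802, 0, 0]) cube([23, 374, 1793]);
translate([23, 0, 0]) cube([779, 374, 31]);
translate([23, 0, 343]) cube([779, 374, 31]);
translate([23, 0, 686]) cube([779, 374, 31]);
translate([23, 0, 1029]) cube([779, 374, 31]);
translate([23, 0, 1372]) cube([779, 374, 31]);
translate([23, 0, 1715]) cube([779, 374, 31]);


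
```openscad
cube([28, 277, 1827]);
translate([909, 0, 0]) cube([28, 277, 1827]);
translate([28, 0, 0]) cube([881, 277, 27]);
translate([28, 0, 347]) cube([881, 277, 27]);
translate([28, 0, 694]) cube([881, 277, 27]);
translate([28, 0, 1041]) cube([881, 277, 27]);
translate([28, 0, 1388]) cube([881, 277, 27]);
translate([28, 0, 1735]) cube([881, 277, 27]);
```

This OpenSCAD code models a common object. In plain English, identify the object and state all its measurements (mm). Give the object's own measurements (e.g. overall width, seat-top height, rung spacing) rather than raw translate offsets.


An open bookshelf. Two side panels, each 28 mm thick, 277 mm deep and 1827 mm tall, stand 937 mm apart (outside-to-outside). Between them sit 6 shelves, each 27 mm thick and 277 mm deep, spanning the full gap between the sides. The bottom shelf rests on the floor (its underside at z = 0) and the clear gap between one shelf's top and the next shelf's underside is 320 mm.
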